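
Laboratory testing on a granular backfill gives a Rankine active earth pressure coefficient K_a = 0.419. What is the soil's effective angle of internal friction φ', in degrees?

K_a = tan²(45° − φ/2) ⇒ 45° − φ/2 = arctan(√0.419) = 32.92°.
φ = 2(45° − 32.92°) = 24.17°.

24.2°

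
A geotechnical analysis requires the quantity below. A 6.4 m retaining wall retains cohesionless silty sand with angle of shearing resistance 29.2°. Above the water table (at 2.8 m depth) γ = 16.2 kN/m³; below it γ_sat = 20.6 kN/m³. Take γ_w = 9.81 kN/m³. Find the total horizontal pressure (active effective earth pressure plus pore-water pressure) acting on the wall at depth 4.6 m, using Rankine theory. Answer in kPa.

K_a = (1 − sin φ)/(1 + sin φ) = 0.3442.
γ' = 20.6 − 9.81 = 10.79 kN/m³.
Effective vertical stress at 4.6 m: σ'_v = 16.2×2.8 + 10.79×1.80 = 64.78 kPa.
σ'_h = K_a σ'_v = 0.3442 × 64.78 = 22.30 kPa; u = γ_w × 1.80 = 17.66 kPa.
Total σ_h = 22.30 + 17.66 = 39.96 kPa.

40.0 kPa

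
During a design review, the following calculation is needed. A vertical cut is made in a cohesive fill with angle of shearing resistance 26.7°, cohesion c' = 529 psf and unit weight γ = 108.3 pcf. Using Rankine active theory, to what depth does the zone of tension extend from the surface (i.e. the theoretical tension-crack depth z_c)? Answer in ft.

K_a = tan²(45° − 26.7°/2) = 0.3800; √K_a = 0.6164.
The active pressure is zero where K_a γ z = 2c√K_a, so z_c = 2c/(γ√K_a) = 2×529/(108.3×0.6164) = 15.85 ft.

15.8 ft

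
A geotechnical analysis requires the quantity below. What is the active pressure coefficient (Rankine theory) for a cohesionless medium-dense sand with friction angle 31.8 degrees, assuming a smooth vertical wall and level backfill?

0.310

K_a = tan²(45° − φ/2) = tan²(29.10°) = 0.3098.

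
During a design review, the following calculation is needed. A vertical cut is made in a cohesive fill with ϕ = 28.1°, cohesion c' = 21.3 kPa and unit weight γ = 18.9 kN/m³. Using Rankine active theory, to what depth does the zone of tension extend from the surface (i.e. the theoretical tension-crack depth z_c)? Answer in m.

K_a = tan²(45° − 28.1°/2) = 0.3596; √K_a = 0.5997.
The active pressure is zero where K_a γ z = 2c√K_a, so z_c = 2c/(γ√K_a) = 2×21.3/(18.9×0.5997) = 3.759 m.

3.76 m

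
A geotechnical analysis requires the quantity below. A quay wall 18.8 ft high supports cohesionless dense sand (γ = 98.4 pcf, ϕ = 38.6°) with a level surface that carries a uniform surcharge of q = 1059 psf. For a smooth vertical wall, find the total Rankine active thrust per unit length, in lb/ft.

8640 lb/ft

K_a = tan²(45° − φ/2) = 0.2316.
Soil triangle: ½ K_a γ H² = 0.5×0.2316×98.4×18.8² = 4028 lb/ft.
Surcharge rectangle: K_a q H = 0.2316×1059×18.8 = 4611 lb/ft.
Total = 4028 + 4611 = 8639 lb/ft.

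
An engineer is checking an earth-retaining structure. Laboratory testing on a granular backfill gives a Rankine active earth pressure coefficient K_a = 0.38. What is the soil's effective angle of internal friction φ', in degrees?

26.7°

K_a = tan²(45° − φ/2) ⇒ 45° − φ/2 = arctan(√0.38) = 31.65°.
φ = 2(45° − 31.65°) = 26.70°.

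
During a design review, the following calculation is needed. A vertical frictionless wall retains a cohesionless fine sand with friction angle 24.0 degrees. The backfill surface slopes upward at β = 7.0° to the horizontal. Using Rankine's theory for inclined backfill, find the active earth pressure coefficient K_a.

0.435

K_a = cos β · (cos β − √(cos²β − cos²φ)) / (cos β + √(cos²β − cos²φ)).
cos β = 0.9925, cos φ = 0.9135, √(cos²β − cos²φ) = 0.3880.
K_a = 0.9925 × (0.9925 − 0.3880)/(0.9925 + 0.3880) = 0.4346.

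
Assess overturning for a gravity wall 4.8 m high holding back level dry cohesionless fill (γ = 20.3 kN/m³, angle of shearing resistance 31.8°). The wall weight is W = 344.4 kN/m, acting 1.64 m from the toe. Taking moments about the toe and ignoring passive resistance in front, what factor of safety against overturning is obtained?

4.87

K_a = tan²(45° − 31.8°/2) = 0.3098.
P_a = ½K_aγH² = 0.5×0.3098×20.3×4.8² = 72.45 kN/m, acting at H/3 = 1.600 m above the base.
Overturning moment M_o = P_a × H/3 = 72.45 × 1.600 = 115.9.
Resisting moment M_r = W × 1.64 = 344.4 × 1.64 = 564.8.
FS_overturning = M_r/M_o = 564.8/115.9 = 4.873.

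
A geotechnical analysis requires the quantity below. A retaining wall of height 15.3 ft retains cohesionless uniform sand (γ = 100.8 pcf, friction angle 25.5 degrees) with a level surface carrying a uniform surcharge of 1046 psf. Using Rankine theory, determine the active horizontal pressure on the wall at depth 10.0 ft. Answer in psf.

818 psf

K_a = (1 − sin φ)/(1 + sin φ) = 0.3981.
σ_v = γz + q = 100.8 × 10.0 + 1046 = 2054 psf.
σ_h = K_a σ_v = 0.3981 × 2054 = 817.7 psf.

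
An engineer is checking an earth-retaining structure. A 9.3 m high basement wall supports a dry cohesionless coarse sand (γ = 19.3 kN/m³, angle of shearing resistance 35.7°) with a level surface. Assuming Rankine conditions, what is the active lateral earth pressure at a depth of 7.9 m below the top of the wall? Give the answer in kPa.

40.1 kPa

K_a = (1 − sin φ)/(1 + sin φ) = 0.2630.
σ_h = K_a γ z = 0.2630 × 19.3 × 7.9 = 40.10 kPa.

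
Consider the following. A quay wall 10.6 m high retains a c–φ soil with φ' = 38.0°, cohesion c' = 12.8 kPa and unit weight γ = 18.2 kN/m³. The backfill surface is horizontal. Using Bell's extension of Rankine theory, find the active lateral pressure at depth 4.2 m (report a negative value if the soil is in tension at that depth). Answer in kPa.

5.70 kPa

K_a = (1 − sin φ)/(1 + sin φ) = 0.2379.
σ_a = K_a γ z − 2c√K_a = 0.2379×18.2×4.2 − 2×12.8×0.4877 = 5.698 kPa.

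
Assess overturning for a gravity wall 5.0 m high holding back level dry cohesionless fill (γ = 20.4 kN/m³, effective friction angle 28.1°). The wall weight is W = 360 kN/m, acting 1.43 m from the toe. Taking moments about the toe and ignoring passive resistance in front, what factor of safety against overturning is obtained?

K_a = tan²(45° − 28.1°/2) = 0.3596.
P_a = ½K_aγH² = 0.5×0.3596×20.4×5.0² = 91.70 kN/m, acting at H/3 = 1.667 m above the base.
Overturning moment M_o = P_a × H/3 = 91.70 × 1.667 = 152.8.
Resisting moment M_r = W × 1.43 = 360 × 1.43 = 514.8.
FS_overturning = M_r/M_o = 514.8/152.8 = 3.368.

3.37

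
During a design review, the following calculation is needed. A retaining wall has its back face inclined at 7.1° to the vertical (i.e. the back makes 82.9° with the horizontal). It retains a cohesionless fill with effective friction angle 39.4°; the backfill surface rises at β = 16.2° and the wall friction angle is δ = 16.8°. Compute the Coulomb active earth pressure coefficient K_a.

0.309

K_a = sin²(α+φ) / [sin²α · sin(α−δ) · (1 + √{sin(φ+δ)sin(φ−β) / (sin(α−δ)sin(α+β))})²].
With α = 82.9°, φ = 39.4°, δ = 16.8°, β = 16.2°: K_a = 0.3092.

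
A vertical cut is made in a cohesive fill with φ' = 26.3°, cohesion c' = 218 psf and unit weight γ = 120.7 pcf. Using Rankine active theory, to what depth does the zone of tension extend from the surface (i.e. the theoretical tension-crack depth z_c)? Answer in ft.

5.81 ft

K_a = tan²(45° − 26.3°/2) = 0.3859; √K_a = 0.6212.
The active pressure is zero where K_a γ z = 2c√K_a, so z_c = 2c/(γ√K_a) = 2×218/(120.7×0.6212) = 5.815 ft.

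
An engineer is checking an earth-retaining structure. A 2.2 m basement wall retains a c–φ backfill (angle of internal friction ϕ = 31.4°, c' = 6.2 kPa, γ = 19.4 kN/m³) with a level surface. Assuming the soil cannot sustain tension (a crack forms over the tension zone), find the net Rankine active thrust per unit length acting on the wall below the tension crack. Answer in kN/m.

K_a = 0.3149; √K_a = 0.5612.
Tension-crack depth z_c = 2c/(γ√K_a) = 2×6.2/(19.4×0.5612) = 1.139 m.
σ_a at base = K_a γ H − 2c√K_a = 0.3149×19.4×2.2 − 2×6.2×0.5612 = 6.482 kPa.
P_a = ½ × 6.482 × (H − z_c) = 0.5×6.482×1.061 = 3.439 kN/m.

3.44 kN/m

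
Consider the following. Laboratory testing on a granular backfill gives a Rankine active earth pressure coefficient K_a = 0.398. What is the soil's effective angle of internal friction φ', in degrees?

25.5°

K_a = tan²(45° − φ/2) ⇒ 45° − φ/2 = arctan(√0.398) = 32.25°.
φ = 2(45° − 32.25°) = 25.51°.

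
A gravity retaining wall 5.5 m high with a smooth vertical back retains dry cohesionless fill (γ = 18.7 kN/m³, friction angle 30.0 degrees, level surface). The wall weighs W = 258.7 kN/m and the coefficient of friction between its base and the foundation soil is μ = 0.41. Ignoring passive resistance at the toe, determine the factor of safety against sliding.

1.13

K_a = tan²(45° − 30.0°/2) = 0.3333.
P_a = ½K_aγH² = 0.5×0.3333×18.7×5.5² = 94.28 kN/m, acting at H/3 = 1.833 m above the base.
FS_sliding = μW / P_a = 0.41×258.7 / 94.28 = 1.125.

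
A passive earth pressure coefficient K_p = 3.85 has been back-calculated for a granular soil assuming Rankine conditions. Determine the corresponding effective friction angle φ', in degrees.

K_p = (1+sin φ)/(1−sin φ) ⇒ sin φ = (K_p − 1)/(K_p + 1) = 0.5876.
φ = arcsin(0.5876) = 35.99°.

36.0°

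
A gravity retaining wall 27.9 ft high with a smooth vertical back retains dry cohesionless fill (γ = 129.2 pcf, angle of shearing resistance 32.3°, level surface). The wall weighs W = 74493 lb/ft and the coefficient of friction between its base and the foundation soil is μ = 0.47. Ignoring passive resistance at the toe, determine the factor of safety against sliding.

2.29

K_a = tan²(45° − 32.3°/2) = 0.3035.
P_a = ½K_aγH² = 0.5×0.3035×129.2×27.9² = 15260 lb/ft, acting at H/3 = 9.300 ft above the base.
FS_sliding = μW / P_a = 0.47×74493 / 15260 = 2.294.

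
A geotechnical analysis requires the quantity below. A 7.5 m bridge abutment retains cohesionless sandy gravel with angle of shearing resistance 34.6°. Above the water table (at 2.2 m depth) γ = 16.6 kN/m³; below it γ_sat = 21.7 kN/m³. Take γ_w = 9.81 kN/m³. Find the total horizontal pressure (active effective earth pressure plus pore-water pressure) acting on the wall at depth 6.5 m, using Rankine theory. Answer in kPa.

66.3 kPa

K_a = (1 − sin φ)/(1 + sin φ) = 0.2756.
γ' = 21.7 − 9.81 = 11.89 kN/m³.
Effective vertical stress at 6.5 m: σ'_v = 16.6×2.2 + 11.89×4.30 = 87.65 kPa.
σ'_h = K_a σ'_v = 0.2756 × 87.65 = 24.16 kPa; u = γ_w × 4.30 = 42.18 kPa.
Total σ_h = 24.16 + 42.18 = 66.34 kPa.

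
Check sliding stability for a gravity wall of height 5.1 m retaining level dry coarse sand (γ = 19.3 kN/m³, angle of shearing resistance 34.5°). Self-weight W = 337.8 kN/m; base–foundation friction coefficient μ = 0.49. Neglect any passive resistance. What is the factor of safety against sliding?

2.38

K_a = tan²(45° − 34.5°/2) = 0.2768.
P_a = ½K_aγH² = 0.5×0.2768×19.3×5.1² = 69.48 kN/m, acting at H/3 = 1.700 m above the base.
FS_sliding = μW / P_a = 0.49×337.8 / 69.48 = 2.382.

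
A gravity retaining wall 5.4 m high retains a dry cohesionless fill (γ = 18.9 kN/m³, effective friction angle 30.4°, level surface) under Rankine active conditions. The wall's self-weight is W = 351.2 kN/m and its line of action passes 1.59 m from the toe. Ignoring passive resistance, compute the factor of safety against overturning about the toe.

3.43

K_a = tan²(45° − 30.4°/2) = 0.3280.
P_a = ½K_aγH² = 0.5×0.3280×18.9×5.4² = 90.38 kN/m, acting at H/3 = 1.800 m above the base.
Overturning moment M_o = P_a × H/3 = 90.38 × 1.800 = 162.7.
Resisting moment M_r = W × 1.59 = 351.2 × 1.59 = 558.4.
FS_overturning = M_r/M_o = 558.4/162.7 = 3.432.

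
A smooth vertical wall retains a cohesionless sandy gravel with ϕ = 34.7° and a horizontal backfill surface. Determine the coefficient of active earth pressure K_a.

0.274

K_a = tan²(45° − φ/2) = tan²(27.65°) = 0.2745.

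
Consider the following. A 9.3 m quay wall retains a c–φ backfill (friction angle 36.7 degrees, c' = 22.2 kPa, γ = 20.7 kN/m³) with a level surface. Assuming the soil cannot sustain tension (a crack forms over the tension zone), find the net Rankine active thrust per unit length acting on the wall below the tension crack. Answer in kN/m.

65.8 kN/m

K_a = 0.2519; √K_a = 0.5019.
Tension-crack depth z_c = 2c/(γ√K_a) = 2×22.2/(20.7×0.5019) = 4.274 m.
σ_a at base = K_a γ H − 2c√K_a = 0.2519×20.7×9.3 − 2×22.2×0.5019 = 26.20 kPa.
P_a = ½ × 26.20 × (H − z_c) = 0.5×26.20×5.026 = 65.85 kN/m.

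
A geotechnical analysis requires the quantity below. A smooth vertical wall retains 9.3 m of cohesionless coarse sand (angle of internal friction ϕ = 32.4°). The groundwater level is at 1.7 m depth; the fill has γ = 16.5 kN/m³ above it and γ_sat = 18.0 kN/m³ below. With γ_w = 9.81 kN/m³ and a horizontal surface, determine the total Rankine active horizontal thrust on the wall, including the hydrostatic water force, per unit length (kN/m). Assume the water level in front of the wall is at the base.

K_a = tan²(45° − φ/2) = 0.3022.
γ' = 18.0 − 9.81 = 8.190 kN/m³. Depth below WT = 7.6 m.
σ'_h at WT = K_a γ d_w = 8.478 kPa; at base = 8.478 + K_a γ' × 7.6 = 27.29 kPa.
P₁ (0–1.7 m) = ½×8.478×1.7 = 7.206. P₂ (1.7–9.3 m) = ½(8.478+27.29)×7.6 = 135.9.
P_w = ½ γ_w h₂² = 0.5×9.81×7.6² = 283.3. Total = 7.206+135.9+283.3 = 426.4 kN/m.

426 kN/m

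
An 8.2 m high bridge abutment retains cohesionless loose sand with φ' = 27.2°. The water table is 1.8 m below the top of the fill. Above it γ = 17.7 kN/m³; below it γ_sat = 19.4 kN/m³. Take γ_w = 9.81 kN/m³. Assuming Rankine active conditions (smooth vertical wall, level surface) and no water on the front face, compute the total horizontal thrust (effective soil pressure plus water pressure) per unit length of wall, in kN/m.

K_a = tan²(45° − φ/2) = 0.3726.
γ' = 19.4 − 9.81 = 9.590 kN/m³. Depth below WT = 6.4 m.
σ'_h at WT = K_a γ d_w = 11.87 kPa; at base = 11.87 + K_a γ' × 6.4 = 34.74 kPa.
P₁ (0–1.8 m) = ½×11.87×1.8 = 10.68. P₂ (1.8–8.2 m) = ½(11.87+34.74)×6.4 = 149.2.
P_w = ½ γ_w h₂² = 0.5×9.81×6.4² = 200.9. Total = 10.68+149.2+200.9 = 360.7 kN/m.

361 kN/m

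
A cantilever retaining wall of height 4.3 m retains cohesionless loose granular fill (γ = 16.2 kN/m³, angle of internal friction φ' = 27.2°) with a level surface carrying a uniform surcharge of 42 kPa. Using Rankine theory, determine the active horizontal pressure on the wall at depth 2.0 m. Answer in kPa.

K_a = (1 − sin φ)/(1 + sin φ) = 0.3726.
σ_v = γz + q = 16.2 × 2.0 + 42 = 74.40 kPa.
σ_h = K_a σ_v = 0.3726 × 74.40 = 27.72 kPa.

27.7 kPa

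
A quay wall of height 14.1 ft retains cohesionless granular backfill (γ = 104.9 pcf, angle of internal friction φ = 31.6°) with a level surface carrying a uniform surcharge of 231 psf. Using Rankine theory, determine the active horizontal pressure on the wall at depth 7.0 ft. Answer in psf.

K_a = (1 − sin φ)/(1 + sin φ) = 0.3123.
σ_v = γz + q = 104.9 × 7.0 + 231 = 965.3 psf.
σ_h = K_a σ_v = 0.3123 × 965.3 = 301.5 psf.

302 psf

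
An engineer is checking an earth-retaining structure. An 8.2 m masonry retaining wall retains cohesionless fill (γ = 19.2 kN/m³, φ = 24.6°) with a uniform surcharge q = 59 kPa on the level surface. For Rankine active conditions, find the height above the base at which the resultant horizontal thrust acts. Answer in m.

K_a = 0.4121.
Triangular part P₁ = ½K_aγH² = 266.0 at H/3 = 2.733 m; rectangular part P₂ = K_a q H = 199.4 at H/2 = 4.100 m.
ȳ = (P₁·2.733 + P₂·4.100)/(P₁+P₂) = 3.319 m.

3.32 m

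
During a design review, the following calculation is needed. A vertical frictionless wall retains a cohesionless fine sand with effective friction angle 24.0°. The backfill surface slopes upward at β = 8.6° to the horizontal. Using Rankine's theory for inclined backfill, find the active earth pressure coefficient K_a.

K_a = cos β · (cos β − √(cos²β − cos²φ)) / (cos β + √(cos²β − cos²φ)).
cos β = 0.9888, cos φ = 0.9135, √(cos²β − cos²φ) = 0.3783.
K_a = 0.9888 × (0.9888 − 0.3783)/(0.9888 + 0.3783) = 0.4416.

0.442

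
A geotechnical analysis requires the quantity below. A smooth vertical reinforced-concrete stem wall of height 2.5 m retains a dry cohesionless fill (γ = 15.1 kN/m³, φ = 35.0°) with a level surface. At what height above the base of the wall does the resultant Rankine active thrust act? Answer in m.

0.833 m

K_a = 0.2710.
The pressure distribution is triangular, so the resultant acts at H/3 above the base = 2.5/3 = 0.8333 m.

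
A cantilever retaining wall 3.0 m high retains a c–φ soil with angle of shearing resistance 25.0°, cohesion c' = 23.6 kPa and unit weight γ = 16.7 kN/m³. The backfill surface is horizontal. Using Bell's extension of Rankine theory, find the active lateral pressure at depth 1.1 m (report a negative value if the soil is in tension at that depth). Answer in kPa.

K_a = (1 − sin φ)/(1 + sin φ) = 0.4059.
σ_a = K_a γ z − 2c√K_a = 0.4059×16.7×1.1 − 2×23.6×0.6371 = -22.61 kPa.

-22.6 kPa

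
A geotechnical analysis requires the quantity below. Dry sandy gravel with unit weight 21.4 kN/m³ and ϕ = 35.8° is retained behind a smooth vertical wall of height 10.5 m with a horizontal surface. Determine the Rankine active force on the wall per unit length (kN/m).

K_a = tan²(45° − φ/2) = 0.2619.
P_a = ½ K_a γ H² = 0.5 × 0.2619 × 21.4 × 10.5² = 308.9 kN/m.

309 kN/m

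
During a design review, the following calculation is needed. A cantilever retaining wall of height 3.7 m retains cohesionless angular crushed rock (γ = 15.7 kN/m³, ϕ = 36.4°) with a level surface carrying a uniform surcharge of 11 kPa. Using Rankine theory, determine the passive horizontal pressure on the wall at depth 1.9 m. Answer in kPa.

160 kPa

K_p = (1 + sin φ)/(1 − sin φ) = 3.919.
σ_v = γz + q = 15.7 × 1.9 + 11 = 40.83 kPa.
σ_h = K_p σ_v = 3.919 × 40.83 = 160.0 kPa.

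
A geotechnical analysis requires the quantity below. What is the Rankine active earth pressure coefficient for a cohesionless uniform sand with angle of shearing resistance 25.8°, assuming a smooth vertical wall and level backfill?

0.394

K_a = tan²(45° − φ/2) = tan²(32.10°) = 0.3935.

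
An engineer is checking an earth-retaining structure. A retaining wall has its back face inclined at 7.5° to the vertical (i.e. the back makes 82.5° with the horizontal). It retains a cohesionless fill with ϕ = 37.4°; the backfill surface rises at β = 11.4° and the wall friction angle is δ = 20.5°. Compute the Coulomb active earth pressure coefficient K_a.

K_a = sin²(α+φ) / [sin²α · sin(α−δ) · (1 + √{sin(φ+δ)sin(φ−β) / (sin(α−δ)sin(α+β))})²].
With α = 82.5°, φ = 37.4°, δ = 20.5°, β = 11.4°: K_a = 0.3183.

0.318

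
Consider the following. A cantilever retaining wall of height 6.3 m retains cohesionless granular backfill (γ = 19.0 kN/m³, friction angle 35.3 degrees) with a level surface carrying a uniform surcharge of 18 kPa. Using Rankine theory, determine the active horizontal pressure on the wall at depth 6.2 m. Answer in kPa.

36.3 kPa

K_a = (1 − sin φ)/(1 + sin φ) = 0.2675.
σ_v = γz + q = 19.0 × 6.2 + 18 = 135.8 kPa.
σ_h = K_a σ_v = 0.2675 × 135.8 = 36.33 kPa.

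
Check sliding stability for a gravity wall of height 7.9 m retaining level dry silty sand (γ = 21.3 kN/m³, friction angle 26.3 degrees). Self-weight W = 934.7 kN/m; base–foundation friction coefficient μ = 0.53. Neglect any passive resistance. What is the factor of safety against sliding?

1.93

K_a = tan²(45° − 26.3°/2) = 0.3859.
P_a = ½K_aγH² = 0.5×0.3859×21.3×7.9² = 256.5 kN/m, acting at H/3 = 2.633 m above the base.
FS_sliding = μW / P_a = 0.53×934.7 / 256.5 = 1.931.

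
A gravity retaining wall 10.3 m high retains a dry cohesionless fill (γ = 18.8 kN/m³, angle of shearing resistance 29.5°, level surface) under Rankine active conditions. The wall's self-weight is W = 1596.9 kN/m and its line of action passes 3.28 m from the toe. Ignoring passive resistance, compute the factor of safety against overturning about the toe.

K_a = tan²(45° − 29.5°/2) = 0.3401.
P_a = ½K_aγH² = 0.5×0.3401×18.8×10.3² = 339.2 kN/m, acting at H/3 = 3.433 m above the base.
Overturning moment M_o = P_a × H/3 = 339.2 × 3.433 = 1164.
Resisting moment M_r = W × 3.28 = 1596.9 × 3.28 = 5238.
FS_overturning = M_r/M_o = 5238/1164 = 4.498.

4.50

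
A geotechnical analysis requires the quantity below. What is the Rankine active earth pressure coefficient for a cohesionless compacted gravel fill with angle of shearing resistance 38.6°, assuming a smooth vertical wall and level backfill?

K_a = tan²(45° − φ/2) = tan²(25.70°) = 0.2316.

0.232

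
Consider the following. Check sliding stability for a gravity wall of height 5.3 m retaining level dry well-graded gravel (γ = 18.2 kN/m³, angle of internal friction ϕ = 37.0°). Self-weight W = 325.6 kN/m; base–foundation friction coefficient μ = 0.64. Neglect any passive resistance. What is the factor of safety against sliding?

K_a = tan²(45° − 37.0°/2) = 0.2486.
P_a = ½K_aγH² = 0.5×0.2486×18.2×5.3² = 63.54 kN/m, acting at H/3 = 1.767 m above the base.
FS_sliding = μW / P_a = 0.64×325.6 / 63.54 = 3.279.

3.28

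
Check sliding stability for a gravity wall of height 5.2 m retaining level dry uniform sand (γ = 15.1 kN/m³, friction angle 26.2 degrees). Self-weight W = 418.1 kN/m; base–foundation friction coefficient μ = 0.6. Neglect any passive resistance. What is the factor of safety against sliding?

K_a = tan²(45° − 26.2°/2) = 0.3874.
P_a = ½K_aγH² = 0.5×0.3874×15.1×5.2² = 79.10 kN/m, acting at H/3 = 1.733 m above the base.
FS_sliding = μW / P_a = 0.6×418.1 / 79.10 = 3.172.

3.17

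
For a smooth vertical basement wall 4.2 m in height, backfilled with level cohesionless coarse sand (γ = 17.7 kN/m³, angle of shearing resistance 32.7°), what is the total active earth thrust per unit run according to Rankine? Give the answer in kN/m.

46.6 kN/m

K_a = tan²(45° − φ/2) = 0.2985.
P_a = ½ K_a γ H² = 0.5 × 0.2985 × 17.7 × 4.2² = 46.60 kN/m.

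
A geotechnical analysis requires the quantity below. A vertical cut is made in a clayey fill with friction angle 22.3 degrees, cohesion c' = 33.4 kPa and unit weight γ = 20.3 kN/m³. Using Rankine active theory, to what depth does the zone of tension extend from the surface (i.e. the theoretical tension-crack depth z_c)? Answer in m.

4.91 m

K_a = tan²(45° − 22.3°/2) = 0.4498; √K_a = 0.6707.
The active pressure is zero where K_a γ z = 2c√K_a, so z_c = 2c/(γ√K_a) = 2×33.4/(20.3×0.6707) = 4.906 m.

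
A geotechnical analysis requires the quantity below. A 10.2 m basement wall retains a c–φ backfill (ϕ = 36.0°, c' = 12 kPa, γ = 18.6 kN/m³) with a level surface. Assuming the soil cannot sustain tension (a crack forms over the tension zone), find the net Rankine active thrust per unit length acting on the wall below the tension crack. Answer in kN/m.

K_a = 0.2596; √K_a = 0.5095.
Tension-crack depth z_c = 2c/(γ√K_a) = 2×12/(18.6×0.5095) = 2.532 m.
σ_a at base = K_a γ H − 2c√K_a = 0.2596×18.6×10.2 − 2×12×0.5095 = 37.03 kPa.
P_a = ½ × 37.03 × (H − z_c) = 0.5×37.03×7.668 = 141.9 kN/m.

142 kN/m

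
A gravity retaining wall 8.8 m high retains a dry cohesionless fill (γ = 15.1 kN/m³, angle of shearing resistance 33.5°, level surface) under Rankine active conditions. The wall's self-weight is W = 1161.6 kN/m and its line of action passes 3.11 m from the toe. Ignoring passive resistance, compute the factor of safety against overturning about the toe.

7.30

K_a = tan²(45° − 33.5°/2) = 0.2887.
P_a = ½K_aγH² = 0.5×0.2887×15.1×8.8² = 168.8 kN/m, acting at H/3 = 2.933 m above the base.
Overturning moment M_o = P_a × H/3 = 168.8 × 2.933 = 495.2.
Resisting moment M_r = W × 3.11 = 1161.6 × 3.11 = 3613.
FS_overturning = M_r/M_o = 3613/495.2 = 7.296.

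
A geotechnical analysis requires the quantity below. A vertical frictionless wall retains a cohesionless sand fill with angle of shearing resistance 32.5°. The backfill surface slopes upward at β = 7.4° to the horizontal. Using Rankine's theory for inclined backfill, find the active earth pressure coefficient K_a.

0.308

K_a = cos β · (cos β − √(cos²β − cos²φ)) / (cos β + √(cos²β − cos²φ)).
cos β = 0.9917, cos φ = 0.8434, √(cos²β − cos²φ) = 0.5216.
K_a = 0.9917 × (0.9917 − 0.5216)/(0.9917 + 0.5216) = 0.3080.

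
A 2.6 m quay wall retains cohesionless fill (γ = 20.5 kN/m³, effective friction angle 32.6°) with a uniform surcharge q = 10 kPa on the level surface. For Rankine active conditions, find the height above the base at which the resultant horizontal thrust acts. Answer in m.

0.985 m

K_a = 0.2997.
Triangular part P₁ = ½K_aγH² = 20.77 at H/3 = 0.8667 m; rectangular part P₂ = K_a q H = 7.793 at H/2 = 1.300 m.
ȳ = (P₁·0.8667 + P₂·1.300)/(P₁+P₂) = 0.9849 m.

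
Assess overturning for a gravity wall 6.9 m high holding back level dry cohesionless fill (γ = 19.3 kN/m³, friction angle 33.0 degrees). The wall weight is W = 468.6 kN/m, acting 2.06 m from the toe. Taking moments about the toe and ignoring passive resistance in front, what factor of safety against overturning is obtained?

K_a = tan²(45° − 33.0°/2) = 0.2948.
P_a = ½K_aγH² = 0.5×0.2948×19.3×6.9² = 135.4 kN/m, acting at H/3 = 2.300 m above the base.
Overturning moment M_o = P_a × H/3 = 135.4 × 2.300 = 311.5.
Resisting moment M_r = W × 2.06 = 468.6 × 2.06 = 965.3.
FS_overturning = M_r/M_o = 965.3/311.5 = 3.099.

3.10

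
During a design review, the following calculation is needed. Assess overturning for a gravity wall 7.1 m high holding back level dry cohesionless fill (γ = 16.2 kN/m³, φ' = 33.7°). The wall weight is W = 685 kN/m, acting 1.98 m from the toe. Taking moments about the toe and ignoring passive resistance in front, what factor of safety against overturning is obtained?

4.90

K_a = tan²(45° − 33.7°/2) = 0.2863.
P_a = ½K_aγH² = 0.5×0.2863×16.2×7.1² = 116.9 kN/m, acting at H/3 = 2.367 m above the base.
Overturning moment M_o = P_a × H/3 = 116.9 × 2.367 = 276.7.
Resisting moment M_r = W × 1.98 = 685 × 1.98 = 1356.
FS_overturning = M_r/M_o = 1356/276.7 = 4.902.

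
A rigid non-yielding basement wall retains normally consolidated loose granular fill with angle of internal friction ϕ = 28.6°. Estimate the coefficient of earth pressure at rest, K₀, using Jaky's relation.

K₀ = 1 − sin φ' = 1 − sin 28.6° = 0.5213.

0.521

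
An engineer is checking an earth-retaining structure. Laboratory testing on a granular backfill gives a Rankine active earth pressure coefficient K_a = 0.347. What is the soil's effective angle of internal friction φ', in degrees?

K_a = tan²(45° − φ/2) ⇒ 45° − φ/2 = arctan(√0.347) = 30.50°.
φ = 2(45° − 30.50°) = 29.00°.

29.0°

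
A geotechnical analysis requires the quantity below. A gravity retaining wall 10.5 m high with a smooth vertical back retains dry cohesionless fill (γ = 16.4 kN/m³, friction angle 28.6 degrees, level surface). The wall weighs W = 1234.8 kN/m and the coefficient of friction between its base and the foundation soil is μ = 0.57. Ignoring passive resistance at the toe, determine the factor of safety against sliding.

K_a = tan²(45° − 28.6°/2) = 0.3525.
P_a = ½K_aγH² = 0.5×0.3525×16.4×10.5² = 318.7 kN/m, acting at H/3 = 3.500 m above the base.
FS_sliding = μW / P_a = 0.57×1234.8 / 318.7 = 2.208.

2.21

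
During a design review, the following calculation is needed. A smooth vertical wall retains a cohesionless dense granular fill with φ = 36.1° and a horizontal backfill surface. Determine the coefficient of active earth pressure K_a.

0.258

K_a = tan²(45° − φ/2) = tan²(26.95°) = 0.2585.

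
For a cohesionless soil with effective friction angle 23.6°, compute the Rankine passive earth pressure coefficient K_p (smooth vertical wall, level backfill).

2.34

K_p = (1 + sin φ)/(1 − sin φ) = tan²(45° + 23.6°/2) = 2.335.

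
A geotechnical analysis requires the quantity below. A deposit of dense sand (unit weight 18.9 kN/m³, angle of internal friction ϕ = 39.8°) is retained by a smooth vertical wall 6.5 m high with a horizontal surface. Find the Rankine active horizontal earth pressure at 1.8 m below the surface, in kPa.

K_a = (1 − sin φ)/(1 + sin φ) = 0.2194.
σ_h = K_a γ z = 0.2194 × 18.9 × 1.8 = 7.465 kPa.

7.47 kPa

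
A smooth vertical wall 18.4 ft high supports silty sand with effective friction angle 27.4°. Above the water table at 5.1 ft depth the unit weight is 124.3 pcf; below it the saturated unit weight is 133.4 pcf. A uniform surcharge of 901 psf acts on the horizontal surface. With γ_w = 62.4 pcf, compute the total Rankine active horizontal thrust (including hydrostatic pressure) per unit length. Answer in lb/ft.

K_a = tan²(45° − φ/2) = 0.3697.
γ' = 133.4 − 62.4 = 71.00 pcf. h₂ = H − d_w = 13.3 ft.
σ'_h: at surface K_a·q = 333.1; at WT K_a(q+γd_w) = 567.4; at base K_a(q+γd_w+γ'h₂) = 916.5 psf.
P₁ = ½(333.1+567.4)×5.1 = 2296; P₂ = ½(567.4+916.5)×13.3 = 9868; P_w = ½γ_w h₂² = 5519.
Total = 2296+9868+5519 = 17680 lb/ft.

17700 lb/ft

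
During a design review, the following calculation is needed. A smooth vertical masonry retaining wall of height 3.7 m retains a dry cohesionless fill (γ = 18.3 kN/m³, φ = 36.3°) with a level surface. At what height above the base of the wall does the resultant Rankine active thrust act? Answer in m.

K_a = 0.2563.
The pressure distribution is triangular, so the resultant acts at H/3 above the base = 3.7/3 = 1.233 m.

1.23 m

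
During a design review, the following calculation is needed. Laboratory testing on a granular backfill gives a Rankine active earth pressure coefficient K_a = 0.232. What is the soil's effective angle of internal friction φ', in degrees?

K_a = tan²(45° − φ/2) ⇒ 45° − φ/2 = arctan(√0.232) = 25.72°.
φ = 2(45° − 25.72°) = 38.56°.

38.6°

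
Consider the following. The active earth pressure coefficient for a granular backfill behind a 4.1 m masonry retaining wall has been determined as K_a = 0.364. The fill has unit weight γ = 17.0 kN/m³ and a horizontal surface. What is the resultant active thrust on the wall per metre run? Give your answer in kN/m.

52.0 kN/m

P = ½ K_a γ H² = 0.5 × 0.364 × 17.0 × 4.1² = 52.01 kN/m.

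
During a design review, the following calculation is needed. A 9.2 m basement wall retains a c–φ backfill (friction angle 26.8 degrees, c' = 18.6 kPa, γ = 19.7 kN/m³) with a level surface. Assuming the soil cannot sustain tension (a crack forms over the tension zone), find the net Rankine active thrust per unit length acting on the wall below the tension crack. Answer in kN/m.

K_a = 0.3785; √K_a = 0.6152.
Tension-crack depth z_c = 2c/(γ√K_a) = 2×18.6/(19.7×0.6152) = 3.069 m.
σ_a at base = K_a γ H − 2c√K_a = 0.3785×19.7×9.2 − 2×18.6×0.6152 = 45.71 kPa.
P_a = ½ × 45.71 × (H − z_c) = 0.5×45.71×6.131 = 140.1 kN/m.

140 kN/m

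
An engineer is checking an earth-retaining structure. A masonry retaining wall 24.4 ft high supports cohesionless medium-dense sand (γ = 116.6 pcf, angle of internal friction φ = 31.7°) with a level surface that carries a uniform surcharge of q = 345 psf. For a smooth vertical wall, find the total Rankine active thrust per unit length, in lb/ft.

13400 lb/ft

K_a = tan²(45° − φ/2) = 0.3111.
Soil triangle: ½ K_a γ H² = 0.5×0.3111×116.6×24.4² = 10800 lb/ft.
Surcharge rectangle: K_a q H = 0.3111×345×24.4 = 2619 lb/ft.
Total = 10800 + 2619 = 13420 lb/ft.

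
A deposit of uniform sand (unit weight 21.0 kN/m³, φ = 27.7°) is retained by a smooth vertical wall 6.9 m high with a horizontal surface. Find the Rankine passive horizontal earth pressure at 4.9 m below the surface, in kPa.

282 kPa

K_p = (1 + sin φ)/(1 − sin φ) = 2.737.
σ_h = K_p γ z = 2.737 × 21.0 × 4.9 = 281.7 kPa.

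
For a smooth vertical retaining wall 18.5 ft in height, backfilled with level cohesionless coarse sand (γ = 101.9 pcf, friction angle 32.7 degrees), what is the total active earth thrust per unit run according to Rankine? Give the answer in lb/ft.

K_a = tan²(45° − φ/2) = 0.2985.
P_a = ½ K_a γ H² = 0.5 × 0.2985 × 101.9 × 18.5² = 5205 lb/ft.

5210 lb/ft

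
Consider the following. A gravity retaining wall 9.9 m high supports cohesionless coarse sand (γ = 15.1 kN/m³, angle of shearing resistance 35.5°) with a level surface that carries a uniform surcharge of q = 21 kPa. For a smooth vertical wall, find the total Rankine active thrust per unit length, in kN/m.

251 kN/m

K_a = tan²(45° − φ/2) = 0.2653.
Soil triangle: ½ K_a γ H² = 0.5×0.2653×15.1×9.9² = 196.3 kN/m.
Surcharge rectangle: K_a q H = 0.2653×21×9.9 = 55.15 kN/m.
Total = 196.3 + 55.15 = 251.4 kN/m.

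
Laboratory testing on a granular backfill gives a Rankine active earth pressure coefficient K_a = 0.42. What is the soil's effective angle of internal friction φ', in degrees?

24.1°

K_a = tan²(45° − φ/2) ⇒ 45° − φ/2 = arctan(√0.42) = 32.95°.
φ = 2(45° − 32.95°) = 24.11°.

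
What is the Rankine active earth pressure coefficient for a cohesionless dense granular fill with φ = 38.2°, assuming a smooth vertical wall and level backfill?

0.236

K_a = tan²(45° − φ/2) = tan²(25.90°) = 0.2358.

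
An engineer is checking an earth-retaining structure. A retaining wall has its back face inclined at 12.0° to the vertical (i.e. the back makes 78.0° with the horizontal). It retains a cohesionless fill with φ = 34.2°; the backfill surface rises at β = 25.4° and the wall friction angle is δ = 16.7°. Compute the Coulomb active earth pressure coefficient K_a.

0.542

K_a = sin²(α+φ) / [sin²α · sin(α−δ) · (1 + √{sin(φ+δ)sin(φ−β) / (sin(α−δ)sin(α+β))})²].
With α = 78.0°, φ = 34.2°, δ = 16.7°, β = 25.4°: K_a = 0.5418.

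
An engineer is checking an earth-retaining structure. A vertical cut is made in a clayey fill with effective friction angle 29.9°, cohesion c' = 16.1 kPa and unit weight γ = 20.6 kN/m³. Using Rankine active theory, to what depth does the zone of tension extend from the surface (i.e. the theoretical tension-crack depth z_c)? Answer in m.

K_a = tan²(45° − 29.9°/2) = 0.3347; √K_a = 0.5785.
The active pressure is zero where K_a γ z = 2c√K_a, so z_c = 2c/(γ√K_a) = 2×16.1/(20.6×0.5785) = 2.702 m.

2.70 m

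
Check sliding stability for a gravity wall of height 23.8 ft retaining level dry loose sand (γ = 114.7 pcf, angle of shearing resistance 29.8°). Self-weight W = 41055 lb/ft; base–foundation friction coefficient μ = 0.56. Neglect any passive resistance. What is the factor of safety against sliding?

2.11

K_a = tan²(45° − 29.8°/2) = 0.3360.
P_a = ½K_aγH² = 0.5×0.3360×114.7×23.8² = 10920 lb/ft, acting at H/3 = 7.933 ft above the base.
FS_sliding = μW / P_a = 0.56×41055 / 10920 = 2.106.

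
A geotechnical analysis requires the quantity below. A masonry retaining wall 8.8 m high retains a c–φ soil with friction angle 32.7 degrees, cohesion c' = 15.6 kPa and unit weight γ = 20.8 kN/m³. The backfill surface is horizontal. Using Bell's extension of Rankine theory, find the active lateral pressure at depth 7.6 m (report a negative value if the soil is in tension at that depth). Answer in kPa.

30.1 kPa

K_a = (1 − sin φ)/(1 + sin φ) = 0.2985.
σ_a = K_a γ z − 2c√K_a = 0.2985×20.8×7.6 − 2×15.6×0.5464 = 30.14 kPa.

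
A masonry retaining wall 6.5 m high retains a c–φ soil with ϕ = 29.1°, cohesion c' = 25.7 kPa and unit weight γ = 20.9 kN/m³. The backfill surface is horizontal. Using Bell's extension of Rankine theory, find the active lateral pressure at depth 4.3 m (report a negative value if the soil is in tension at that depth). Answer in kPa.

0.842 kPa

K_a = (1 − sin φ)/(1 + sin φ) = 0.3456.
σ_a = K_a γ z − 2c√K_a = 0.3456×20.9×4.3 − 2×25.7×0.5879 = 0.8418 kPa.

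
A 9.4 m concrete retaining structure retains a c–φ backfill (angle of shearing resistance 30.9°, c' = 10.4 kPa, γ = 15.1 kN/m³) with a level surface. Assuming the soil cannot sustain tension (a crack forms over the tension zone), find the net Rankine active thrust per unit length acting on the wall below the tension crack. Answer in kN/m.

K_a = 0.3214; √K_a = 0.5669.
Tension-crack depth z_c = 2c/(γ√K_a) = 2×10.4/(15.1×0.5669) = 2.430 m.
σ_a at base = K_a γ H − 2c√K_a = 0.3214×15.1×9.4 − 2×10.4×0.5669 = 33.83 kPa.
P_a = ½ × 33.83 × (H − z_c) = 0.5×33.83×6.970 = 117.9 kN/m.

118 kN/m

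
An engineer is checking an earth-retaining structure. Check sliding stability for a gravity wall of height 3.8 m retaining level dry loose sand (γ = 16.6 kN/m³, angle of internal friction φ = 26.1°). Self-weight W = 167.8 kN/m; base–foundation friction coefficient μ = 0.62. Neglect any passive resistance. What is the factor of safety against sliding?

K_a = tan²(45° − 26.1°/2) = 0.3889.
P_a = ½K_aγH² = 0.5×0.3889×16.6×3.8² = 46.62 kN/m, acting at H/3 = 1.267 m above the base.
FS_sliding = μW / P_a = 0.62×167.8 / 46.62 = 2.232.

2.23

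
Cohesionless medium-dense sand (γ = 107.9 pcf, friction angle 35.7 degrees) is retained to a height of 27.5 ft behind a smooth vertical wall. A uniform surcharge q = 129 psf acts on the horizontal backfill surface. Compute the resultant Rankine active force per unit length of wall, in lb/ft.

K_a = tan²(45° − φ/2) = 0.2630.
Soil triangle: ½ K_a γ H² = 0.5×0.2630×107.9×27.5² = 10730 lb/ft.
Surcharge rectangle: K_a q H = 0.2630×129×27.5 = 933.0 lb/ft.
Total = 10730 + 933.0 = 11660 lb/ft.

11700 lb/ft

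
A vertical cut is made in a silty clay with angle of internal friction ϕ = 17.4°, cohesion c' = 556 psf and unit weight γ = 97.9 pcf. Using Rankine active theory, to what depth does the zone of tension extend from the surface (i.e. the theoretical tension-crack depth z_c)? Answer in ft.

15.5 ft

K_a = tan²(45° − 17.4°/2) = 0.5396; √K_a = 0.7346.
The active pressure is zero where K_a γ z = 2c√K_a, so z_c = 2c/(γ√K_a) = 2×556/(97.9×0.7346) = 15.46 ft.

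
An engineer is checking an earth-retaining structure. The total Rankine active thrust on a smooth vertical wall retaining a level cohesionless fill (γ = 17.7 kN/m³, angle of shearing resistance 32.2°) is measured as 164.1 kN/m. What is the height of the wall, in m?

K_a = 0.3047. P_a = ½ K_a γ H² ⇒ H = √(2P_a/(K_a γ)).
H = √(2×164.1/(0.3047×17.7)) = 7.800 m.

7.80 m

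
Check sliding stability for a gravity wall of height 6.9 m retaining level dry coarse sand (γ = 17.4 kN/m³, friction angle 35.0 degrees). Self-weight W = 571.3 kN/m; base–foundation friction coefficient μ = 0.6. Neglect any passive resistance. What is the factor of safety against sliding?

K_a = tan²(45° − 35.0°/2) = 0.2710.
P_a = ½K_aγH² = 0.5×0.2710×17.4×6.9² = 112.2 kN/m, acting at H/3 = 2.300 m above the base.
FS_sliding = μW / P_a = 0.6×571.3 / 112.2 = 3.054.

3.05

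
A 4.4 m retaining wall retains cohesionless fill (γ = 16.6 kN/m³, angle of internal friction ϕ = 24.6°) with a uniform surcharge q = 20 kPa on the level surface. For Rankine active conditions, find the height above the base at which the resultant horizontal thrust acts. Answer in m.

1.73 m

K_a = 0.4121.
Triangular part P₁ = ½K_aγH² = 66.23 at H/3 = 1.467 m; rectangular part P₂ = K_a q H = 36.27 at H/2 = 2.200 m.
ȳ = (P₁·1.467 + P₂·2.200)/(P₁+P₂) = 1.726 m.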